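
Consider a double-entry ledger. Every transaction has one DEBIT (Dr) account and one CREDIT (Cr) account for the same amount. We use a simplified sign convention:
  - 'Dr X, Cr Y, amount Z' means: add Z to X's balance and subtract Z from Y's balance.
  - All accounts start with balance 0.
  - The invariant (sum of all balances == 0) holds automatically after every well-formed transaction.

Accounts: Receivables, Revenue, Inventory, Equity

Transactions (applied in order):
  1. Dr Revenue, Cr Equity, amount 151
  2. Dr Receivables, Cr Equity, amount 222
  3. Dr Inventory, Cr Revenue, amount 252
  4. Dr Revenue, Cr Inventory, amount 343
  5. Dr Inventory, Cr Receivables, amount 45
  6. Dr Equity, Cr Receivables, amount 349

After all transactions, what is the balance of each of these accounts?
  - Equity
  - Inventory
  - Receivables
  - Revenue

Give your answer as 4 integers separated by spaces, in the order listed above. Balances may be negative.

After txn 1 (Dr Revenue, Cr Equity, amount 151): Equity=-151 Revenue=151
After txn 2 (Dr Receivables, Cr Equity, amount 222): Equity=-373 Receivables=222 Revenue=151
After txn 3 (Dr Inventory, Cr Revenue, amount 252): Equity=-373 Inventory=252 Receivables=222 Revenue=-101
After txn 4 (Dr Revenue, Cr Inventory, amount 343): Equity=-373 Inventory=-91 Receivables=222 Revenue=242
After txn 5 (Dr Inventory, Cr Receivables, amount 45): Equity=-373 Inventory=-46 Receivables=177 Revenue=242
After txn 6 (Dr Equity, Cr Receivables, amount 349): Equity=-24 Inventory=-46 Receivables=-172 Revenue=242

Answer: -24 -46 -172 242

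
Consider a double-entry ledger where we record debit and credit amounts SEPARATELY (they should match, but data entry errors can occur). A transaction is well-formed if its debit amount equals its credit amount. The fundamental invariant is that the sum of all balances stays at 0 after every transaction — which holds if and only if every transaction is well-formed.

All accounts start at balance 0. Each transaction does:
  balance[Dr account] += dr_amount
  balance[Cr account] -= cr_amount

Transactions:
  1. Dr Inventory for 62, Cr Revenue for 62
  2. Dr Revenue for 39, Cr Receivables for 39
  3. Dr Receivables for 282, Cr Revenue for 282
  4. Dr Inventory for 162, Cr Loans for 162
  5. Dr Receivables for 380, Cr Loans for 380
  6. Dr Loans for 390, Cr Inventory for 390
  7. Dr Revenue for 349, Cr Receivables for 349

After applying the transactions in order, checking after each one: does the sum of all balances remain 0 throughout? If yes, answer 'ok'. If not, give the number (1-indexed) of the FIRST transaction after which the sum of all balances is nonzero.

Answer: ok

Derivation:
After txn 1: dr=62 cr=62 sum_balances=0
After txn 2: dr=39 cr=39 sum_balances=0
After txn 3: dr=282 cr=282 sum_balances=0
After txn 4: dr=162 cr=162 sum_balances=0
After txn 5: dr=380 cr=380 sum_balances=0
After txn 6: dr=390 cr=390 sum_balances=0
After txn 7: dr=349 cr=349 sum_balances=0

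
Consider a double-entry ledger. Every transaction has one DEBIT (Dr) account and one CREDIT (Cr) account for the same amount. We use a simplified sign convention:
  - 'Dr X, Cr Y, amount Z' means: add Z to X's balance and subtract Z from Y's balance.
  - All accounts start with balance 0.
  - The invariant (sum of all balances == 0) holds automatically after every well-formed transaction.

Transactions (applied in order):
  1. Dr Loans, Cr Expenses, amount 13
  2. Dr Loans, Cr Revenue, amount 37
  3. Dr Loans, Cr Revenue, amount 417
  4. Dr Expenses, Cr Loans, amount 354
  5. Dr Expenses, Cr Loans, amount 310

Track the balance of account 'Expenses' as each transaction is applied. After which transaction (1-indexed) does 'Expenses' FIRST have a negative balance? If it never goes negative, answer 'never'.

After txn 1: Expenses=-13

Answer: 1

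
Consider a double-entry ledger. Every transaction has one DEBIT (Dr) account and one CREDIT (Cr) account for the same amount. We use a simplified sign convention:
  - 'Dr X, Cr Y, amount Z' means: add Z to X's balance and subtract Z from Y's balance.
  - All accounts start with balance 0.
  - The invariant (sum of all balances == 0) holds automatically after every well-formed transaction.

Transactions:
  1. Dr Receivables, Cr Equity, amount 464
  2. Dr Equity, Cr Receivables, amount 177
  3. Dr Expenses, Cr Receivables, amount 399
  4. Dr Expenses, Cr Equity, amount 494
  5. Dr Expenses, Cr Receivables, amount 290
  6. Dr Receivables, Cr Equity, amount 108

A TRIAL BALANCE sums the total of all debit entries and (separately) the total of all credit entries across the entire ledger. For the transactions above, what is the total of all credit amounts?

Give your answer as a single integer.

Txn 1: credit+=464
Txn 2: credit+=177
Txn 3: credit+=399
Txn 4: credit+=494
Txn 5: credit+=290
Txn 6: credit+=108
Total credits = 1932

Answer: 1932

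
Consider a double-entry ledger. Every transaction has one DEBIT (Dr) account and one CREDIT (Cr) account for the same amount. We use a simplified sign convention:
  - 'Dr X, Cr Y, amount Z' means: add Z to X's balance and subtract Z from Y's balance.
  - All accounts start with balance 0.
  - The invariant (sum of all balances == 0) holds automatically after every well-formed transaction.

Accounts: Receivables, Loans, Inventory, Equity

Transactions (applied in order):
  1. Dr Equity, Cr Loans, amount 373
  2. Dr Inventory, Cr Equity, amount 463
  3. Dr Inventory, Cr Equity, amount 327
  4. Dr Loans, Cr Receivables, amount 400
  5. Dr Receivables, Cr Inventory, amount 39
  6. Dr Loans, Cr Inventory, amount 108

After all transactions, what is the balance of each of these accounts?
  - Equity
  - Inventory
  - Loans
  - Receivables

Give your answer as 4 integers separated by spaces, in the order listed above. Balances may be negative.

After txn 1 (Dr Equity, Cr Loans, amount 373): Equity=373 Loans=-373
After txn 2 (Dr Inventory, Cr Equity, amount 463): Equity=-90 Inventory=463 Loans=-373
After txn 3 (Dr Inventory, Cr Equity, amount 327): Equity=-417 Inventory=790 Loans=-373
After txn 4 (Dr Loans, Cr Receivables, amount 400): Equity=-417 Inventory=790 Loans=27 Receivables=-400
After txn 5 (Dr Receivables, Cr Inventory, amount 39): Equity=-417 Inventory=751 Loans=27 Receivables=-361
After txn 6 (Dr Loans, Cr Inventory, amount 108): Equity=-417 Inventory=643 Loans=135 Receivables=-361

Answer: -417 643 135 -361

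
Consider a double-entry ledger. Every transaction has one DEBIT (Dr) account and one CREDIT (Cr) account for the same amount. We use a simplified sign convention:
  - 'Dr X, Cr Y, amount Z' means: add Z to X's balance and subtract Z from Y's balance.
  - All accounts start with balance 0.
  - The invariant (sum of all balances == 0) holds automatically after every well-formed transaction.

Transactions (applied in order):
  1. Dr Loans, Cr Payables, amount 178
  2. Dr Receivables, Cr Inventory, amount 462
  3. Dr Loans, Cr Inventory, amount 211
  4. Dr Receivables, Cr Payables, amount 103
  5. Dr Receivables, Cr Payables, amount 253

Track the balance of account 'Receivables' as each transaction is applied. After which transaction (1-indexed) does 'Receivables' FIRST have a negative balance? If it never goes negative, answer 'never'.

After txn 1: Receivables=0
After txn 2: Receivables=462
After txn 3: Receivables=462
After txn 4: Receivables=565
After txn 5: Receivables=818

Answer: never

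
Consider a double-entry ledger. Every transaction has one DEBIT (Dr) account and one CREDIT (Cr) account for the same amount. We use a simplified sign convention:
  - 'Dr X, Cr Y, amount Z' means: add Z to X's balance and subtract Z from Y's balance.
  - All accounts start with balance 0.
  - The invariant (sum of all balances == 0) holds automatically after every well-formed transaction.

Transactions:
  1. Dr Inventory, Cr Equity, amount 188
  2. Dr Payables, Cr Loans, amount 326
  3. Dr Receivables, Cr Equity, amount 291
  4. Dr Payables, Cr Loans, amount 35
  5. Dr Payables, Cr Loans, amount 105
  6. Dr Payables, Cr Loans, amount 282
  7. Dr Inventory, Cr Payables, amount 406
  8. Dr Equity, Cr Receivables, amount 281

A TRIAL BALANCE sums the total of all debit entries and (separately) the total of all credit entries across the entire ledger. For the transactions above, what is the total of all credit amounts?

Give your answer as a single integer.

Answer: 1914

Derivation:
Txn 1: credit+=188
Txn 2: credit+=326
Txn 3: credit+=291
Txn 4: credit+=35
Txn 5: credit+=105
Txn 6: credit+=282
Txn 7: credit+=406
Txn 8: credit+=281
Total credits = 1914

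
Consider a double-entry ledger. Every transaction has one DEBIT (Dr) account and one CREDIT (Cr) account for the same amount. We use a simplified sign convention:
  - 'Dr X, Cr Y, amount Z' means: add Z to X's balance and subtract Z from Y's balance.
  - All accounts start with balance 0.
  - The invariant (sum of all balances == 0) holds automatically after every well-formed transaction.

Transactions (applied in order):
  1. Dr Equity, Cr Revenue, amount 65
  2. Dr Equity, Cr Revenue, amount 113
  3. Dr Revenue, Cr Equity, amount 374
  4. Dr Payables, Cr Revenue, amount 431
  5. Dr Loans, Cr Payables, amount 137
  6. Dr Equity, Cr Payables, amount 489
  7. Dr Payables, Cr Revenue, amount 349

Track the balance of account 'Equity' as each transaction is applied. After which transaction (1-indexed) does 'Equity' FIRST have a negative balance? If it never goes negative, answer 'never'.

Answer: 3

Derivation:
After txn 1: Equity=65
After txn 2: Equity=178
After txn 3: Equity=-196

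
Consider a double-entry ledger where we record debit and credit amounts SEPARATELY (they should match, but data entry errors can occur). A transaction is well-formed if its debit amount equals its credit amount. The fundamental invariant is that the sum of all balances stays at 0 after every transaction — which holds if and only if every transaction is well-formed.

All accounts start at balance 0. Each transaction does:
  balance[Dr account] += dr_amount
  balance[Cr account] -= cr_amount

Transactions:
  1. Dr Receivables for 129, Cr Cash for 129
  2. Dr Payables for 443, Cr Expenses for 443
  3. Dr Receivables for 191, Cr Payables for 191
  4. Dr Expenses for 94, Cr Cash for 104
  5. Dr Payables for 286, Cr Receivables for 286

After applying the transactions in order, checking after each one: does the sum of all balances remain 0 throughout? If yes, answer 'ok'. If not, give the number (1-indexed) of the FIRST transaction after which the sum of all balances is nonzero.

After txn 1: dr=129 cr=129 sum_balances=0
After txn 2: dr=443 cr=443 sum_balances=0
After txn 3: dr=191 cr=191 sum_balances=0
After txn 4: dr=94 cr=104 sum_balances=-10
After txn 5: dr=286 cr=286 sum_balances=-10

Answer: 4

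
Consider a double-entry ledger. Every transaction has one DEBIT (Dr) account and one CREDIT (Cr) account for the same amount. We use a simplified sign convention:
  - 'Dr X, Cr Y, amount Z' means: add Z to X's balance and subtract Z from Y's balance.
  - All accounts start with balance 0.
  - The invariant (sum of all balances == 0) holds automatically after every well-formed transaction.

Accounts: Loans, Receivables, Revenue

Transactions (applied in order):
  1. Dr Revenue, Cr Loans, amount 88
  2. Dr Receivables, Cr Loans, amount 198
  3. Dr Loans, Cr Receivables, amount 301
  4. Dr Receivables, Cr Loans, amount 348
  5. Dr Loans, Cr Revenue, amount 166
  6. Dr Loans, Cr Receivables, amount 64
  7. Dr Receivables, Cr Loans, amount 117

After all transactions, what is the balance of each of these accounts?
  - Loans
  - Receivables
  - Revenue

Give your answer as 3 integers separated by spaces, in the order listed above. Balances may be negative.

Answer: -220 298 -78

Derivation:
After txn 1 (Dr Revenue, Cr Loans, amount 88): Loans=-88 Revenue=88
After txn 2 (Dr Receivables, Cr Loans, amount 198): Loans=-286 Receivables=198 Revenue=88
After txn 3 (Dr Loans, Cr Receivables, amount 301): Loans=15 Receivables=-103 Revenue=88
After txn 4 (Dr Receivables, Cr Loans, amount 348): Loans=-333 Receivables=245 Revenue=88
After txn 5 (Dr Loans, Cr Revenue, amount 166): Loans=-167 Receivables=245 Revenue=-78
After txn 6 (Dr Loans, Cr Receivables, amount 64): Loans=-103 Receivables=181 Revenue=-78
After txn 7 (Dr Receivables, Cr Loans, amount 117): Loans=-220 Receivables=298 Revenue=-78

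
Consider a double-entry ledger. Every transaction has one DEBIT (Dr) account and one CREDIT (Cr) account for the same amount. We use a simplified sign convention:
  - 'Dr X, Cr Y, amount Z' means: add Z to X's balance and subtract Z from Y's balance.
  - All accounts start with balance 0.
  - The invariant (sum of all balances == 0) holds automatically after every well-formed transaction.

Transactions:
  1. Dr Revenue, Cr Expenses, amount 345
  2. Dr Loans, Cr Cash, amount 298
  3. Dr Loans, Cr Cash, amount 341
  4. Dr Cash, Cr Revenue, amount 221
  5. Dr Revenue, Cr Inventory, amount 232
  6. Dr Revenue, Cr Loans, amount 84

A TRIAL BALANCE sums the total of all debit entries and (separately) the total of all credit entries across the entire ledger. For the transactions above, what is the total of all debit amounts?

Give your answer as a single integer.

Answer: 1521

Derivation:
Txn 1: debit+=345
Txn 2: debit+=298
Txn 3: debit+=341
Txn 4: debit+=221
Txn 5: debit+=232
Txn 6: debit+=84
Total debits = 1521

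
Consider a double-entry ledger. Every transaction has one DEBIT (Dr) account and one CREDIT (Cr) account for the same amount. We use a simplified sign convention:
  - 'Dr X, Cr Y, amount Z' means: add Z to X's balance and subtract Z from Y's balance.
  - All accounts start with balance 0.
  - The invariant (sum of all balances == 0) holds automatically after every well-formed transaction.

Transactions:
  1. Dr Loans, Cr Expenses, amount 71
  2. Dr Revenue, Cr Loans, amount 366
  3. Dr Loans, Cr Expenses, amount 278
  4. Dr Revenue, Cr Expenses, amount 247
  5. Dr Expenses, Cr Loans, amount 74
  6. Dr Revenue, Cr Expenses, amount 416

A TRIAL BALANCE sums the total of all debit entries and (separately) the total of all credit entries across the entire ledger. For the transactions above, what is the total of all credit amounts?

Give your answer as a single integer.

Txn 1: credit+=71
Txn 2: credit+=366
Txn 3: credit+=278
Txn 4: credit+=247
Txn 5: credit+=74
Txn 6: credit+=416
Total credits = 1452

Answer: 1452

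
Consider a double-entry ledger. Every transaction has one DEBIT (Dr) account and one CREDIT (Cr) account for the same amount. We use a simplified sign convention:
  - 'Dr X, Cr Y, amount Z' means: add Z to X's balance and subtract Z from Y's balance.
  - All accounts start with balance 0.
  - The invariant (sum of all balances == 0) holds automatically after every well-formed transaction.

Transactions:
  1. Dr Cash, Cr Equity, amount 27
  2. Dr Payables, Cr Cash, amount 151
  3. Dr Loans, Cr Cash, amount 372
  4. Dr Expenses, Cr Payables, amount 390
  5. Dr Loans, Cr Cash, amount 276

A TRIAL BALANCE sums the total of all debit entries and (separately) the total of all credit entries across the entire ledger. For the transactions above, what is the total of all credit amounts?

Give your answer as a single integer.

Answer: 1216

Derivation:
Txn 1: credit+=27
Txn 2: credit+=151
Txn 3: credit+=372
Txn 4: credit+=390
Txn 5: credit+=276
Total credits = 1216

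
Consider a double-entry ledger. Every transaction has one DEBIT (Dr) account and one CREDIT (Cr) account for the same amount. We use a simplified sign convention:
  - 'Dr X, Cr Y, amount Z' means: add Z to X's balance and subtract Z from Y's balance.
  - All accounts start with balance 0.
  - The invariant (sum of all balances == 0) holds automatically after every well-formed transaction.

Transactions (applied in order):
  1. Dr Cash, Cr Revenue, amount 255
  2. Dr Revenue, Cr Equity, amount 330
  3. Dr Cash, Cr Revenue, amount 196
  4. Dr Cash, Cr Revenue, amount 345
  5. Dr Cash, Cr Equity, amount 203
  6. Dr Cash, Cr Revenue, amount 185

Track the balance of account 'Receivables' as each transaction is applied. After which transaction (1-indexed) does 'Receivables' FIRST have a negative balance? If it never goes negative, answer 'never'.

Answer: never

Derivation:
After txn 1: Receivables=0
After txn 2: Receivables=0
After txn 3: Receivables=0
After txn 4: Receivables=0
After txn 5: Receivables=0
After txn 6: Receivables=0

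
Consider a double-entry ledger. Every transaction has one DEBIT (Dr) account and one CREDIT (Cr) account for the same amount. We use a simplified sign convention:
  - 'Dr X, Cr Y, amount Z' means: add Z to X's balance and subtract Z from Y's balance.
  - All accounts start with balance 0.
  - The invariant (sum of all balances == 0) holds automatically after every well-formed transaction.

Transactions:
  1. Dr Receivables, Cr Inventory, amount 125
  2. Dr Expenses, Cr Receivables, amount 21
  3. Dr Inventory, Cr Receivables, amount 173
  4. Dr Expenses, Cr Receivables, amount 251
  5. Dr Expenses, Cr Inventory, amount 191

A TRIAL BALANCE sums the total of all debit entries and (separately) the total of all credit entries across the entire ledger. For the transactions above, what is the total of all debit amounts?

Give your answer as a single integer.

Txn 1: debit+=125
Txn 2: debit+=21
Txn 3: debit+=173
Txn 4: debit+=251
Txn 5: debit+=191
Total debits = 761

Answer: 761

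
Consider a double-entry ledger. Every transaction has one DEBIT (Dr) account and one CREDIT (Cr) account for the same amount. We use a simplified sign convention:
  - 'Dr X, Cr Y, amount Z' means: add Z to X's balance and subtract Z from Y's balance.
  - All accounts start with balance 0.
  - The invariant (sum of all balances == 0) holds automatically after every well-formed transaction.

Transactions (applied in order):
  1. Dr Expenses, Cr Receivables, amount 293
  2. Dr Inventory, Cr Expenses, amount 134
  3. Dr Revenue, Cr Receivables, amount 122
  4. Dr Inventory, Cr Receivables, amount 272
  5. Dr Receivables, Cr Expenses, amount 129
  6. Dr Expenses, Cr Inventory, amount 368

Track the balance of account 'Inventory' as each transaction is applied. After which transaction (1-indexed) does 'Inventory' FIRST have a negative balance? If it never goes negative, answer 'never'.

Answer: never

Derivation:
After txn 1: Inventory=0
After txn 2: Inventory=134
After txn 3: Inventory=134
After txn 4: Inventory=406
After txn 5: Inventory=406
After txn 6: Inventory=38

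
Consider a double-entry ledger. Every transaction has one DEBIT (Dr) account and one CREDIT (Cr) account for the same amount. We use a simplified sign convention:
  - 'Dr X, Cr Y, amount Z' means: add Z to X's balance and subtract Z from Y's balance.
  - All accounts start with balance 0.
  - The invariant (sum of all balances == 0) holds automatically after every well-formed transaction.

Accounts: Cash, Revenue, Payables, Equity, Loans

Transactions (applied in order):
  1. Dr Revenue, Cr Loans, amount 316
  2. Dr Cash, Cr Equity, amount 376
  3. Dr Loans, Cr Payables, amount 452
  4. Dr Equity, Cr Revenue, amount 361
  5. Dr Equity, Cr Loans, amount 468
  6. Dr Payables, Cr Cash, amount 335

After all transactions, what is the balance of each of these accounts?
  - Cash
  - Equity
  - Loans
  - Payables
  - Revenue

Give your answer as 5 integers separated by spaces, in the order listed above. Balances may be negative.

After txn 1 (Dr Revenue, Cr Loans, amount 316): Loans=-316 Revenue=316
After txn 2 (Dr Cash, Cr Equity, amount 376): Cash=376 Equity=-376 Loans=-316 Revenue=316
After txn 3 (Dr Loans, Cr Payables, amount 452): Cash=376 Equity=-376 Loans=136 Payables=-452 Revenue=316
After txn 4 (Dr Equity, Cr Revenue, amount 361): Cash=376 Equity=-15 Loans=136 Payables=-452 Revenue=-45
After txn 5 (Dr Equity, Cr Loans, amount 468): Cash=376 Equity=453 Loans=-332 Payables=-452 Revenue=-45
After txn 6 (Dr Payables, Cr Cash, amount 335): Cash=41 Equity=453 Loans=-332 Payables=-117 Revenue=-45

Answer: 41 453 -332 -117 -45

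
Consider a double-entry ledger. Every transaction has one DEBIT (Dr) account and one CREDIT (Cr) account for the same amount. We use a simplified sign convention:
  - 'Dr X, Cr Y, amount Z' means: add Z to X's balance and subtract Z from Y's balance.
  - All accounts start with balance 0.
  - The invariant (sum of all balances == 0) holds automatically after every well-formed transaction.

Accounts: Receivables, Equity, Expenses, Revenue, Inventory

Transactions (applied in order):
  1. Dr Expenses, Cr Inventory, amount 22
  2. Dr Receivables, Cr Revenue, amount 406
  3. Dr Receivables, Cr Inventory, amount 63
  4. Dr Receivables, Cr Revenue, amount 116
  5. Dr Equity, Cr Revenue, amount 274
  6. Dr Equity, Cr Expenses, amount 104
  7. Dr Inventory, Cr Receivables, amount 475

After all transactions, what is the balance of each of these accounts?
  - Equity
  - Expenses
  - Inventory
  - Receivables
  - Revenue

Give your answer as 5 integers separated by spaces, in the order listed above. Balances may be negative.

After txn 1 (Dr Expenses, Cr Inventory, amount 22): Expenses=22 Inventory=-22
After txn 2 (Dr Receivables, Cr Revenue, amount 406): Expenses=22 Inventory=-22 Receivables=406 Revenue=-406
After txn 3 (Dr Receivables, Cr Inventory, amount 63): Expenses=22 Inventory=-85 Receivables=469 Revenue=-406
After txn 4 (Dr Receivables, Cr Revenue, amount 116): Expenses=22 Inventory=-85 Receivables=585 Revenue=-522
After txn 5 (Dr Equity, Cr Revenue, amount 274): Equity=274 Expenses=22 Inventory=-85 Receivables=585 Revenue=-796
After txn 6 (Dr Equity, Cr Expenses, amount 104): Equity=378 Expenses=-82 Inventory=-85 Receivables=585 Revenue=-796
After txn 7 (Dr Inventory, Cr Receivables, amount 475): Equity=378 Expenses=-82 Inventory=390 Receivables=110 Revenue=-796

Answer: 378 -82 390 110 -796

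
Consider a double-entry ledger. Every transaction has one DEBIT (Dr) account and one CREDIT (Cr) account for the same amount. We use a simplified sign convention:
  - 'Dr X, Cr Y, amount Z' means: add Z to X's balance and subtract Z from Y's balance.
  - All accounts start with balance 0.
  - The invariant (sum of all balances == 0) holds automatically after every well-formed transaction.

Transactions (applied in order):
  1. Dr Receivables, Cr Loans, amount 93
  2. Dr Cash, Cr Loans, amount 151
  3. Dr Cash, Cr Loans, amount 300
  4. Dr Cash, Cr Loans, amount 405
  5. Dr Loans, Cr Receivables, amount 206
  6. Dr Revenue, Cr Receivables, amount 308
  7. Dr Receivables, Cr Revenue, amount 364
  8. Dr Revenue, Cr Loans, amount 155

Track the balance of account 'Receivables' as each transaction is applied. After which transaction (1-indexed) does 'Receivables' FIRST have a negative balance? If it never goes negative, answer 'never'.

Answer: 5

Derivation:
After txn 1: Receivables=93
After txn 2: Receivables=93
After txn 3: Receivables=93
After txn 4: Receivables=93
After txn 5: Receivables=-113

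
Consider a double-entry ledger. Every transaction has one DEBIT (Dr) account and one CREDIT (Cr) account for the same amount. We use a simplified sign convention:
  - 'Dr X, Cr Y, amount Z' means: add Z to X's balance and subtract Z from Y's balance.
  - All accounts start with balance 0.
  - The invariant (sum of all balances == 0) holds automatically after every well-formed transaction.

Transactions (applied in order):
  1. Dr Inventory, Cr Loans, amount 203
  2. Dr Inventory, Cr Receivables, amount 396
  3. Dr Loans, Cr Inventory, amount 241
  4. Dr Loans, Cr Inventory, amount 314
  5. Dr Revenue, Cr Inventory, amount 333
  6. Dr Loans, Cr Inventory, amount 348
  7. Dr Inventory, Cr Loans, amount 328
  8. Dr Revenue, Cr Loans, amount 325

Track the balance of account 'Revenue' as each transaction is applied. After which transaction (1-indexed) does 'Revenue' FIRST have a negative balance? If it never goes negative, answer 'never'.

After txn 1: Revenue=0
After txn 2: Revenue=0
After txn 3: Revenue=0
After txn 4: Revenue=0
After txn 5: Revenue=333
After txn 6: Revenue=333
After txn 7: Revenue=333
After txn 8: Revenue=658

Answer: never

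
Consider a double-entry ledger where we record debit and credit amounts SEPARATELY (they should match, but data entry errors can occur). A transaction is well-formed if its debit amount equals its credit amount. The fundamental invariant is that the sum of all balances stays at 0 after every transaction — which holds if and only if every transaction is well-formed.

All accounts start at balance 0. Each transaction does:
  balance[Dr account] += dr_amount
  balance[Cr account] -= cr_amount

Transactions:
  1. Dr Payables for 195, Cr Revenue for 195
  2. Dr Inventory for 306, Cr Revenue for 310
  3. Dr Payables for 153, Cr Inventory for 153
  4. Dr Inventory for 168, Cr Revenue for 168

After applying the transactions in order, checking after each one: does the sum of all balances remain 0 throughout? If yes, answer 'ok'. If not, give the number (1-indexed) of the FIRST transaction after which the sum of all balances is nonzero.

After txn 1: dr=195 cr=195 sum_balances=0
After txn 2: dr=306 cr=310 sum_balances=-4
After txn 3: dr=153 cr=153 sum_balances=-4
After txn 4: dr=168 cr=168 sum_balances=-4

Answer: 2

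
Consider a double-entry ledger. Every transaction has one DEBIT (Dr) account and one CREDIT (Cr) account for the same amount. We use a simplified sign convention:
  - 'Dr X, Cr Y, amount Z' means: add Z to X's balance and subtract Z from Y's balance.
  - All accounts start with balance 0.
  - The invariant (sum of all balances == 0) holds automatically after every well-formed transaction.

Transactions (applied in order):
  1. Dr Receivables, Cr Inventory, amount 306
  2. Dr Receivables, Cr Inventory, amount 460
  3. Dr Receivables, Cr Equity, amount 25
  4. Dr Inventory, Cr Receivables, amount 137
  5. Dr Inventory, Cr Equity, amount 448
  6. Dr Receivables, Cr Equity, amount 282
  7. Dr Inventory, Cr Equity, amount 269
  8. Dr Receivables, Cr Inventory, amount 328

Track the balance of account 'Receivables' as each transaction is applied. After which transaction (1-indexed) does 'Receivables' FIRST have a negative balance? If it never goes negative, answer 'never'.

After txn 1: Receivables=306
After txn 2: Receivables=766
After txn 3: Receivables=791
After txn 4: Receivables=654
After txn 5: Receivables=654
After txn 6: Receivables=936
After txn 7: Receivables=936
After txn 8: Receivables=1264

Answer: never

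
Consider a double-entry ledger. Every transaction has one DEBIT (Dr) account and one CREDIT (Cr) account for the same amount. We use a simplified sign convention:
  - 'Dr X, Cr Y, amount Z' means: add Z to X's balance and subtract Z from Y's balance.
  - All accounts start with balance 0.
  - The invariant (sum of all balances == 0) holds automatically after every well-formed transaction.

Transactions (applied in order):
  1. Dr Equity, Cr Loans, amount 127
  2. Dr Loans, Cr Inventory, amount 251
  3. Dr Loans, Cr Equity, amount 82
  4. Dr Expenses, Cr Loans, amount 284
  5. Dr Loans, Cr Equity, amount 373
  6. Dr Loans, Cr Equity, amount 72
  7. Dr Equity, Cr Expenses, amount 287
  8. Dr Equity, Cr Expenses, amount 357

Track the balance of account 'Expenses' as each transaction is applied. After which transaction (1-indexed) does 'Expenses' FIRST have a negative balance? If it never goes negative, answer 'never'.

After txn 1: Expenses=0
After txn 2: Expenses=0
After txn 3: Expenses=0
After txn 4: Expenses=284
After txn 5: Expenses=284
After txn 6: Expenses=284
After txn 7: Expenses=-3

Answer: 7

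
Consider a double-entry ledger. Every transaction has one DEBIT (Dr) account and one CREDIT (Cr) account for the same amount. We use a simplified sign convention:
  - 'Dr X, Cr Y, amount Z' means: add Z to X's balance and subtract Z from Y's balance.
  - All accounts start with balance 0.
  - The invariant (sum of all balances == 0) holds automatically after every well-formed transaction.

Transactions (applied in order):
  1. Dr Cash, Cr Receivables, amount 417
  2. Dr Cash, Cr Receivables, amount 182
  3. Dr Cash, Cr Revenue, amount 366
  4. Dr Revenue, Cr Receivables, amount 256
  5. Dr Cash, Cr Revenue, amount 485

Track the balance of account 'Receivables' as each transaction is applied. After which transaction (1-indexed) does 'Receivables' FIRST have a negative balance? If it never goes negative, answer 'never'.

After txn 1: Receivables=-417

Answer: 1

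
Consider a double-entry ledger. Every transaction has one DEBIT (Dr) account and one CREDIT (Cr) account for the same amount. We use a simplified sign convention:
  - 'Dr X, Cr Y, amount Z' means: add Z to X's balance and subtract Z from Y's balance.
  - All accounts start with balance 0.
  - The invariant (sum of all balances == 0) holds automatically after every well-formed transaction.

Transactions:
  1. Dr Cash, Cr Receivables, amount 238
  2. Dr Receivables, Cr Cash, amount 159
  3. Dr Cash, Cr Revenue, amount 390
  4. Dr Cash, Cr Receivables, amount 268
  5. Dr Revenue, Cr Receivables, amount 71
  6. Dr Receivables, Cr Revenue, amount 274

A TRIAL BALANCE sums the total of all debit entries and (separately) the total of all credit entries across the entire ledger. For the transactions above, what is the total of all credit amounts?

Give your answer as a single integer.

Txn 1: credit+=238
Txn 2: credit+=159
Txn 3: credit+=390
Txn 4: credit+=268
Txn 5: credit+=71
Txn 6: credit+=274
Total credits = 1400

Answer: 1400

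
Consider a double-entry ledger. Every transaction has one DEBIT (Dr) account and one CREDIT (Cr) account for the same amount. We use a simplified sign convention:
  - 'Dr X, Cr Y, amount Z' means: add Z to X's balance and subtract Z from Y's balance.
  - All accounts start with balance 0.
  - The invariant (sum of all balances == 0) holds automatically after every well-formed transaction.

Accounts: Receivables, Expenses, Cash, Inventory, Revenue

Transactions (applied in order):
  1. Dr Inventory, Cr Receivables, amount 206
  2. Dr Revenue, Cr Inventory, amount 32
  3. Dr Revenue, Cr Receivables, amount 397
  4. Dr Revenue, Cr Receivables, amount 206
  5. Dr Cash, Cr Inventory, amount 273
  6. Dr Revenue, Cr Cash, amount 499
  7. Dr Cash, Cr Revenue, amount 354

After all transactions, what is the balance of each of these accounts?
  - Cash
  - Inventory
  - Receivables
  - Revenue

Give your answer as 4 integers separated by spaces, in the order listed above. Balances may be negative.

Answer: 128 -99 -809 780

Derivation:
After txn 1 (Dr Inventory, Cr Receivables, amount 206): Inventory=206 Receivables=-206
After txn 2 (Dr Revenue, Cr Inventory, amount 32): Inventory=174 Receivables=-206 Revenue=32
After txn 3 (Dr Revenue, Cr Receivables, amount 397): Inventory=174 Receivables=-603 Revenue=429
After txn 4 (Dr Revenue, Cr Receivables, amount 206): Inventory=174 Receivables=-809 Revenue=635
After txn 5 (Dr Cash, Cr Inventory, amount 273): Cash=273 Inventory=-99 Receivables=-809 Revenue=635
After txn 6 (Dr Revenue, Cr Cash, amount 499): Cash=-226 Inventory=-99 Receivables=-809 Revenue=1134
After txn 7 (Dr Cash, Cr Revenue, amount 354): Cash=128 Inventory=-99 Receivables=-809 Revenue=780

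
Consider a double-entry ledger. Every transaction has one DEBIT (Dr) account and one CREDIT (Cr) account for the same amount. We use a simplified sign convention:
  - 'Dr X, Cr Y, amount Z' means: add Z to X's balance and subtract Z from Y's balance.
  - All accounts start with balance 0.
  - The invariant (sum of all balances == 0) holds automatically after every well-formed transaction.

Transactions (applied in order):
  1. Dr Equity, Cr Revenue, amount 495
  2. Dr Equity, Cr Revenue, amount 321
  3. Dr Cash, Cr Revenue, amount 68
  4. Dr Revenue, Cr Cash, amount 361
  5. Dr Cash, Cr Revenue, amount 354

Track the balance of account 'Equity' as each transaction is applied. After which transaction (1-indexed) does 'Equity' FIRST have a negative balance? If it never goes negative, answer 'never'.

Answer: never

Derivation:
After txn 1: Equity=495
After txn 2: Equity=816
After txn 3: Equity=816
After txn 4: Equity=816
After txn 5: Equity=816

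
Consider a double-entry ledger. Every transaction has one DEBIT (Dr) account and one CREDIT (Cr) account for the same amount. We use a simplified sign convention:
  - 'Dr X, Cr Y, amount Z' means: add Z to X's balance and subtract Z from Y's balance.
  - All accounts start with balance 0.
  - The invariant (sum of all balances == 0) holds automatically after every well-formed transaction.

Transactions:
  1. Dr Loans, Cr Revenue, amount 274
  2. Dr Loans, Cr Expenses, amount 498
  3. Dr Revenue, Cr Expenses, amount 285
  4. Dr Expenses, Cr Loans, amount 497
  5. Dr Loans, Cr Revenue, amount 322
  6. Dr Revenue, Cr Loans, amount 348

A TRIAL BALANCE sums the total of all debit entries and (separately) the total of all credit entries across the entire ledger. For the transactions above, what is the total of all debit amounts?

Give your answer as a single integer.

Txn 1: debit+=274
Txn 2: debit+=498
Txn 3: debit+=285
Txn 4: debit+=497
Txn 5: debit+=322
Txn 6: debit+=348
Total debits = 2224

Answer: 2224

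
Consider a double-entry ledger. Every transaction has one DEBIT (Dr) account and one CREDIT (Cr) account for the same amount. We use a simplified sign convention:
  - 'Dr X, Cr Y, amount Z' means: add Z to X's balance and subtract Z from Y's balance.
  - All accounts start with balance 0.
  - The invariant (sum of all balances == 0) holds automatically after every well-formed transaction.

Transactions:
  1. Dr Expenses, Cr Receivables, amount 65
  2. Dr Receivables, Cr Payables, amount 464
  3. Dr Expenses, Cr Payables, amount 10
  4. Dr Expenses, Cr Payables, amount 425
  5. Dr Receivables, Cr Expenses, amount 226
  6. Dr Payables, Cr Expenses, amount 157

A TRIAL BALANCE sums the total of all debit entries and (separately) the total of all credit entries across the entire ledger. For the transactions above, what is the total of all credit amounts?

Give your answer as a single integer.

Answer: 1347

Derivation:
Txn 1: credit+=65
Txn 2: credit+=464
Txn 3: credit+=10
Txn 4: credit+=425
Txn 5: credit+=226
Txn 6: credit+=157
Total credits = 1347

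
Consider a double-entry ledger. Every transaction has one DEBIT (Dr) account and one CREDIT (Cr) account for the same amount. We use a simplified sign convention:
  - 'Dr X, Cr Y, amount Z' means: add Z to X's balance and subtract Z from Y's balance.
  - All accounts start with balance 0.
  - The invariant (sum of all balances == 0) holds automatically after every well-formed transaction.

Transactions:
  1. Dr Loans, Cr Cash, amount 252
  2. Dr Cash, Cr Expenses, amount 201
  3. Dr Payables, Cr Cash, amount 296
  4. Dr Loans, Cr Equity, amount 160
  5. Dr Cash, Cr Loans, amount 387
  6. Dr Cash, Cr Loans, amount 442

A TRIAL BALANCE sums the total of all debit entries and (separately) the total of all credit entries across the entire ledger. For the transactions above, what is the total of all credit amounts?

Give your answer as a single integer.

Txn 1: credit+=252
Txn 2: credit+=201
Txn 3: credit+=296
Txn 4: credit+=160
Txn 5: credit+=387
Txn 6: credit+=442
Total credits = 1738

Answer: 1738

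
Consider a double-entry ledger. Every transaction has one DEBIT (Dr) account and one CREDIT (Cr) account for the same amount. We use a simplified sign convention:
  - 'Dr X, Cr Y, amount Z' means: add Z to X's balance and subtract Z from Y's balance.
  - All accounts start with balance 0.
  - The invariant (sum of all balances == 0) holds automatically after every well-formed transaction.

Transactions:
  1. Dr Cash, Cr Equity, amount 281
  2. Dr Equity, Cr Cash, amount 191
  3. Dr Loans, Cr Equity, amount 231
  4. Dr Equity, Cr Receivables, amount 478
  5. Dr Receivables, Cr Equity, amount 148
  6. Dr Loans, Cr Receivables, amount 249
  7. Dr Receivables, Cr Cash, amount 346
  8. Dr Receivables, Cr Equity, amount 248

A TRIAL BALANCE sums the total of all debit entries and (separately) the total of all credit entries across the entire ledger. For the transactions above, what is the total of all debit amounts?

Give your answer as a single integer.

Txn 1: debit+=281
Txn 2: debit+=191
Txn 3: debit+=231
Txn 4: debit+=478
Txn 5: debit+=148
Txn 6: debit+=249
Txn 7: debit+=346
Txn 8: debit+=248
Total debits = 2172

Answer: 2172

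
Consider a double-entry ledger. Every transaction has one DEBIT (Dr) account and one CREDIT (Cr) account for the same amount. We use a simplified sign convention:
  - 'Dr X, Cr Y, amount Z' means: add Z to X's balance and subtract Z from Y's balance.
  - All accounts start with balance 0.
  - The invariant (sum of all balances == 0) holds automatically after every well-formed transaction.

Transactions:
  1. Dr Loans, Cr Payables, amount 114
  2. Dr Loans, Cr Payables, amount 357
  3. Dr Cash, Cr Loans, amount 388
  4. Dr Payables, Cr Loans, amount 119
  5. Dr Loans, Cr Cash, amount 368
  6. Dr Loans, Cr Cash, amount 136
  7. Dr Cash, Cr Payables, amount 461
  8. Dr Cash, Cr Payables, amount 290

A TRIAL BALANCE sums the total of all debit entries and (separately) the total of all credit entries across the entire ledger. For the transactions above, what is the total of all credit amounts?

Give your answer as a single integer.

Answer: 2233

Derivation:
Txn 1: credit+=114
Txn 2: credit+=357
Txn 3: credit+=388
Txn 4: credit+=119
Txn 5: credit+=368
Txn 6: credit+=136
Txn 7: credit+=461
Txn 8: credit+=290
Total credits = 2233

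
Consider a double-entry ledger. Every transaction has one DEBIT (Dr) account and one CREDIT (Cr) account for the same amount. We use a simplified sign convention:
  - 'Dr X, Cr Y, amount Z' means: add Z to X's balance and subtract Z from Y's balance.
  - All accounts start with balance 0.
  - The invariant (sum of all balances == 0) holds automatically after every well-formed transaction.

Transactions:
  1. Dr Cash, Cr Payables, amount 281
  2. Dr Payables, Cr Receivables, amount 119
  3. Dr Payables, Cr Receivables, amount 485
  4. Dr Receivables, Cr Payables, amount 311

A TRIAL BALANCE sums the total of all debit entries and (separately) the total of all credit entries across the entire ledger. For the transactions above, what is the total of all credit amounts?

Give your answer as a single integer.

Answer: 1196

Derivation:
Txn 1: credit+=281
Txn 2: credit+=119
Txn 3: credit+=485
Txn 4: credit+=311
Total credits = 1196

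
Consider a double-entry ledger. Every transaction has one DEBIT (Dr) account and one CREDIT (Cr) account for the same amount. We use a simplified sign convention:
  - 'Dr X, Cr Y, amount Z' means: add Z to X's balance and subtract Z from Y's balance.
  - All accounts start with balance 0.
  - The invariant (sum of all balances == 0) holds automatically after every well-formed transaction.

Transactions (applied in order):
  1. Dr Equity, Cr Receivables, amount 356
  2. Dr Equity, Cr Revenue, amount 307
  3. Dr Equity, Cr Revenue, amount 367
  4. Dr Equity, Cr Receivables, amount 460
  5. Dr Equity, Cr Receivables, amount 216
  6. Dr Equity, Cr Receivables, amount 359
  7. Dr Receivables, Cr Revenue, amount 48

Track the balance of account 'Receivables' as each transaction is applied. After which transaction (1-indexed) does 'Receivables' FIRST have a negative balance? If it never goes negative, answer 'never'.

After txn 1: Receivables=-356

Answer: 1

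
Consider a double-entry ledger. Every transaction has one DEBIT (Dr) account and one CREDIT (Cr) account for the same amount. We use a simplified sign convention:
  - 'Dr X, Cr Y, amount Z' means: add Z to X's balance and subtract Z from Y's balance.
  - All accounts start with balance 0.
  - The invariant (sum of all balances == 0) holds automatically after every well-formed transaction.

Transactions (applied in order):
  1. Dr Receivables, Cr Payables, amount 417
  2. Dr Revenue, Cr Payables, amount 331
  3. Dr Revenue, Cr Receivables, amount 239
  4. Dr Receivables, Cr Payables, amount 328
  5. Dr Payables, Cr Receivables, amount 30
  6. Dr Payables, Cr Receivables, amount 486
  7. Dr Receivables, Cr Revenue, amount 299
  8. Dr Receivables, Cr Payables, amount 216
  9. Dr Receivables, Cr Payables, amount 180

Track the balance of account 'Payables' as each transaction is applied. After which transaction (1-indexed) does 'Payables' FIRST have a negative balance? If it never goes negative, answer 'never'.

After txn 1: Payables=-417

Answer: 1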